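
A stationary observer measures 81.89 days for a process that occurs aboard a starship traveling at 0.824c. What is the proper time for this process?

Dilated time Δt = 81.89 days
γ = 1/√(1 - 0.824²) = 1.765
Δt₀ = Δt/γ = 81.89/1.765 = 46.40 days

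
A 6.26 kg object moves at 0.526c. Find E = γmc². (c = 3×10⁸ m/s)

γ = 1/√(1 - 0.526²) = 1.1758
mc² = 6.26 × (3×10⁸)² = 5.634×10¹⁷ J
E = γmc² = 1.1758 × 5.634×10¹⁷ = 6.624×10¹⁷ J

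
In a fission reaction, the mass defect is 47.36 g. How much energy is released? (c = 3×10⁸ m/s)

Convert mass defect: Δm = 47.36 g = 0.04736 kg
E = Δm·c² = 0.04736 × (3×10⁸)²
= 0.04736 × 9×10¹⁶ = 4.262×10¹⁵ J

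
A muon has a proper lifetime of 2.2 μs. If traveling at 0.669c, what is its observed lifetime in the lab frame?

Proper lifetime τ₀ = 2.2 μs
γ = 1/√(1 - 0.669²) = 1.3454
τ = γτ₀ = 1.3454 × 2.2 μs = 2.960 μs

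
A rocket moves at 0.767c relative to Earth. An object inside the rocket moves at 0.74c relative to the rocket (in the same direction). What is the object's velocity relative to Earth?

u = (u' + v)/(1 + u'v/c²)
Numerator: 0.74 + 0.767 = 1.507
Denominator: 1 + 0.56758 = 1.56758
u = 1.507/1.56758 = 0.9614c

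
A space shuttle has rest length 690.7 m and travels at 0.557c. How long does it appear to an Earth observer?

Proper length L₀ = 690.7 m
γ = 1/√(1 - 0.557²) = 1.2041
L = L₀/γ = 690.7/1.2041 = 573.6 m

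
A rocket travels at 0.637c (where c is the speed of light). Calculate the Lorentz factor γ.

v/c = 0.637, so (v/c)² = 0.405769
1 - (v/c)² = 0.594231
γ = 1/√(0.594231) = 1.297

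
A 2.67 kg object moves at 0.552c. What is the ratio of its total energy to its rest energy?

E = γmc², E₀ = mc²
E/E₀ = γ = 1/√(1 - 0.552²) = 1.199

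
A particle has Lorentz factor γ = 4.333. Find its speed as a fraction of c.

From γ = 1/√(1 - v²/c²):
1/γ² = 1/4.333² = 0.05326
v²/c² = 1 - 0.05326 = 0.9467
v/c = √(0.9467) = 0.9730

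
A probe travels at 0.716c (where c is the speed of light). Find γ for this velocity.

v/c = 0.716, so (v/c)² = 0.512656
1 - (v/c)² = 0.487344
γ = 1/√(0.487344) = 1.432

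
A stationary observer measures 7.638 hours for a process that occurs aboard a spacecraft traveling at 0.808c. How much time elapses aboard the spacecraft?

Dilated time Δt = 7.638 hours
γ = 1/√(1 - 0.808²) = 1.6973
Δt₀ = Δt/γ = 7.638/1.6973 = 4.500 hours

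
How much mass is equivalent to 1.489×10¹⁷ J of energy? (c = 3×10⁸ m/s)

From E = mc², we get m = E/c²
c² = (3×10⁸)² = 9×10¹⁶ m²/s²
m = 1.489×10¹⁷ / 9×10¹⁶ = 1.654 kg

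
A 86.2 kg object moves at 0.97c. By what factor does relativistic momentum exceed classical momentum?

p_rel = γmv, p_class = mv
Ratio = γ = 1/√(1 - 0.97²) = 4.113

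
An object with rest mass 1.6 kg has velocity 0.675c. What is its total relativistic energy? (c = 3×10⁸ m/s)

γ = 1/√(1 - 0.675²) = 1.3553
mc² = 1.6 × (3×10⁸)² = 1.440×10¹⁷ J
E = γmc² = 1.3553 × 1.440×10¹⁷ = 1.952×10¹⁷ J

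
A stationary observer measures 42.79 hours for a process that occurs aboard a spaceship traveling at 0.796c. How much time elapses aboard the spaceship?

Dilated time Δt = 42.79 hours
γ = 1/√(1 - 0.796²) = 1.652
Δt₀ = Δt/γ = 42.79/1.652 = 25.90 hours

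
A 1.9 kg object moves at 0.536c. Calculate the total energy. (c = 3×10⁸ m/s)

γ = 1/√(1 - 0.536²) = 1.185
mc² = 1.9 × (3×10⁸)² = 1.710×10¹⁷ J
E = γmc² = 1.185 × 1.710×10¹⁷ = 2.026×10¹⁷ J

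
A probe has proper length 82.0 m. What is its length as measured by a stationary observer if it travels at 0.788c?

Proper length L₀ = 82.0 m
γ = 1/√(1 - 0.788²) = 1.624
L = L₀/γ = 82.0/1.624 = 50.49 m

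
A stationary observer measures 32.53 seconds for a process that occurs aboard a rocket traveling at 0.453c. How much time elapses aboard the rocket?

Dilated time Δt = 32.53 seconds
γ = 1/√(1 - 0.453²) = 1.1217
Δt₀ = Δt/γ = 32.53/1.1217 = 29.00 seconds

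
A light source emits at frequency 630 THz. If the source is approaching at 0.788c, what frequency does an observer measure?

β = v/c = 0.788
(1+β)/(1-β) = 1.788/0.212 = 8.434
Doppler factor = √(8.434) = 2.904
f_obs = 630 × 2.904 = 1830 THz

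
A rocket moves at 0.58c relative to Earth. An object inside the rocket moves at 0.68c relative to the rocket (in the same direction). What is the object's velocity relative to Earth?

u = (u' + v)/(1 + u'v/c²)
Numerator: 0.68 + 0.58 = 1.26
Denominator: 1 + 0.3944 = 1.3944
u = 1.26/1.3944 = 0.9036c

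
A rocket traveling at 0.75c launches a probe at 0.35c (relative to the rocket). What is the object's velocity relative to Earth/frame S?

u = (u' + v)/(1 + u'v/c²)
Numerator: 0.35 + 0.75 = 1.1
Denominator: 1 + 0.2625 = 1.2625
u = 1.1/1.2625 = 0.8713c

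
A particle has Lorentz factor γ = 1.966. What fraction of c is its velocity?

From γ = 1/√(1 - v²/c²):
1/γ² = 1/1.966² = 0.2587
v²/c² = 1 - 0.2587 = 0.7413
v/c = √(0.7413) = 0.8610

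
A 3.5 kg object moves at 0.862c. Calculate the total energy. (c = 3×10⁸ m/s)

γ = 1/√(1 - 0.862²) = 1.9727
mc² = 3.5 × (3×10⁸)² = 3.150×10¹⁷ J
E = γmc² = 1.9727 × 3.150×10¹⁷ = 6.214×10¹⁷ J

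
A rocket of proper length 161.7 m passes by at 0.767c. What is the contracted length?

Proper length L₀ = 161.7 m
γ = 1/√(1 - 0.767²) = 1.558
L = L₀/γ = 161.7/1.558 = 103.8 m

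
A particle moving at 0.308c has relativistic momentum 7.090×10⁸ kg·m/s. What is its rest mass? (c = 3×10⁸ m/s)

γ = 1/√(1 - 0.308²) = 1.0511
v = 0.308 × 3×10⁸ = 9.240×10⁷ m/s
m = p/(γv) = 7.090×10⁸/(1.0511 × 9.240×10⁷) = 7.300 kg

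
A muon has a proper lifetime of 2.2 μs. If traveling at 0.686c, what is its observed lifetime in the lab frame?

Proper lifetime τ₀ = 2.2 μs
γ = 1/√(1 - 0.686²) = 1.3744
τ = γτ₀ = 1.3744 × 2.2 μs = 3.024 μs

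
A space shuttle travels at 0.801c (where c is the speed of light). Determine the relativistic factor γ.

v/c = 0.801, so (v/c)² = 0.641601
1 - (v/c)² = 0.358399
γ = 1/√(0.358399) = 1.670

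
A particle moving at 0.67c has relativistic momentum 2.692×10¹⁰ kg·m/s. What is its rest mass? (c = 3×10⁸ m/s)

γ = 1/√(1 - 0.67²) = 1.3471
v = 0.67 × 3×10⁸ = 2.010×10⁸ m/s
m = p/(γv) = 2.692×10¹⁰/(1.3471 × 2.010×10⁸) = 99.42 kg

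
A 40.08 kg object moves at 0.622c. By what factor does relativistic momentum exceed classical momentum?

p_rel = γmv, p_class = mv
Ratio = γ = 1/√(1 - 0.622²) = 1.277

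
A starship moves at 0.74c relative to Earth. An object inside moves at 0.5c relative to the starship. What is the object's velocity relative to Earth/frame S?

u = (u' + v)/(1 + u'v/c²)
Numerator: 0.5 + 0.74 = 1.24
Denominator: 1 + 0.37 = 1.37
u = 1.24/1.37 = 0.9051c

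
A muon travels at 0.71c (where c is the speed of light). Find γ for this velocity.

v/c = 0.71, so (v/c)² = 0.5041
1 - (v/c)² = 0.4959
γ = 1/√(0.4959) = 1.420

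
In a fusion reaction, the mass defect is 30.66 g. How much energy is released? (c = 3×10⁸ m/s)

Convert mass defect: Δm = 30.66 g = 0.03066 kg
E = Δm·c² = 0.03066 × (3×10⁸)²
= 0.03066 × 9×10¹⁶ = 2.759×10¹⁵ J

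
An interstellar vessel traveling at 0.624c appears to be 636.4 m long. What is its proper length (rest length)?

Contracted length L = 636.4 m
γ = 1/√(1 - 0.624²) = 1.2797
L₀ = γL = 1.2797 × 636.4 = 814.4 m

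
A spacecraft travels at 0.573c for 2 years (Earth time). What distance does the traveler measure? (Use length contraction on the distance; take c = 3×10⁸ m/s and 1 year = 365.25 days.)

Earth distance: d = v × t = 0.573c × 2 yr = 1.0850×10¹⁶ m
γ = 1.2202
d' = d/γ = 1.0850×10¹⁶/1.2202 = 8.892×10¹⁵ m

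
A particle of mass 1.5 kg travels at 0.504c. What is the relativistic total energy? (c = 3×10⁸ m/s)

γ = 1/√(1 - 0.504²) = 1.158
mc² = 1.5 × (3×10⁸)² = 1.350×10¹⁷ J
E = γmc² = 1.158 × 1.350×10¹⁷ = 1.563×10¹⁷ J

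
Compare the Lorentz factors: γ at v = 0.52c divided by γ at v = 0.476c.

γ₁ = 1/√(1 - 0.52²) = 1.171
γ₂ = 1/√(1 - 0.476²) = 1.137
γ₁/γ₂ = 1.171/1.137 = 1.030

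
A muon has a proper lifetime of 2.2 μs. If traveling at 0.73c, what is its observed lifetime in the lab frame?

Proper lifetime τ₀ = 2.2 μs
γ = 1/√(1 - 0.73²) = 1.463
τ = γτ₀ = 1.463 × 2.2 μs = 3.219 μs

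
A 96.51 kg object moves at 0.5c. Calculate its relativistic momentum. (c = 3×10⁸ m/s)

γ = 1/√(1 - 0.5²) = 1.155
v = 0.5 × 3×10⁸ = 1.500×10⁸ m/s
p = γmv = 1.155 × 96.51 × 1.500×10⁸ = 1.672×10¹⁰ kg·m/s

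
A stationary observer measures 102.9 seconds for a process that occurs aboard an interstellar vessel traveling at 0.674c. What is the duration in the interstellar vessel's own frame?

Dilated time Δt = 102.9 seconds
γ = 1/√(1 - 0.674²) = 1.35367
Δt₀ = Δt/γ = 102.9/1.35367 = 76.02 seconds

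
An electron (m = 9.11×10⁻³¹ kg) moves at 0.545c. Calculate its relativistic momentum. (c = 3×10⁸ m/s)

γ = 1/√(1 - 0.545²) = 1.193
v = 0.545 × 3×10⁸ = 1.635×10⁸ m/s
p = γmv = 1.193 × 9.11×10⁻³¹ × 1.635×10⁸ = 1.777×10⁻²² kg·m/s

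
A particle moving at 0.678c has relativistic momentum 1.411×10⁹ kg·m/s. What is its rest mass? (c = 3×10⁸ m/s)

γ = 1/√(1 - 0.678²) = 1.3604
v = 0.678 × 3×10⁸ = 2.034×10⁸ m/s
m = p/(γv) = 1.411×10⁹/(1.3604 × 2.034×10⁸) = 5.099 kg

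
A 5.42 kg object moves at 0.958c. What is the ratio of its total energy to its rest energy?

E = γmc², E₀ = mc²
E/E₀ = γ = 1/√(1 - 0.958²) = 3.487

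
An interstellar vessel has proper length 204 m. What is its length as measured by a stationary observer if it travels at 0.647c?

Proper length L₀ = 204 m
γ = 1/√(1 - 0.647²) = 1.3115
L = L₀/γ = 204/1.3115 = 155.5 m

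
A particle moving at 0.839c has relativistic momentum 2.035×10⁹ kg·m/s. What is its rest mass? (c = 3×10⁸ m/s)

γ = 1/√(1 - 0.839²) = 1.838
v = 0.839 × 3×10⁸ = 2.517×10⁸ m/s
m = p/(γv) = 2.035×10⁹/(1.838 × 2.517×10⁸) = 4.399 kg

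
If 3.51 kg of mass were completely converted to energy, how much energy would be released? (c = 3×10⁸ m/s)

Using E = mc²:
c² = (3×10⁸)² = 9×10¹⁶ m²/s²
E = 3.51 × 9×10¹⁶ = 3.159×10¹⁷ J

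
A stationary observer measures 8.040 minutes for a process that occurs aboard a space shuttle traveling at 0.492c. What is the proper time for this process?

Dilated time Δt = 8.040 minutes
γ = 1/√(1 - 0.492²) = 1.1486
Δt₀ = Δt/γ = 8.040/1.1486 = 7.000 minutes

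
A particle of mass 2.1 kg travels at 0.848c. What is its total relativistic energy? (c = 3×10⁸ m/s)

γ = 1/√(1 - 0.848²) = 1.887
mc² = 2.1 × (3×10⁸)² = 1.890×10¹⁷ J
E = γmc² = 1.887 × 1.890×10¹⁷ = 3.566×10¹⁷ J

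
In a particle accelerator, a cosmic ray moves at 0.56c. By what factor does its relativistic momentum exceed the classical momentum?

p_rel = γmv, p_class = mv
Ratio = γ = 1/√(1 - 0.56²)
= 1/√(0.6864) = 1.207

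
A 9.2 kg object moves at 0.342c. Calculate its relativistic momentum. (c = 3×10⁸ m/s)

γ = 1/√(1 - 0.342²) = 1.064
v = 0.342 × 3×10⁸ = 1.026×10⁸ m/s
p = γmv = 1.064 × 9.2 × 1.026×10⁸ = 1.004×10⁹ kg·m/s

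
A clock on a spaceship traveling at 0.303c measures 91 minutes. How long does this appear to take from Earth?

Proper time Δt₀ = 91 minutes
γ = 1/√(1 - 0.303²) = 1.0493
Δt = γΔt₀ = 1.0493 × 91 = 95.49 minutes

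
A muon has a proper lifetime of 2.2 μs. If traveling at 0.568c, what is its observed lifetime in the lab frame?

Proper lifetime τ₀ = 2.2 μs
γ = 1/√(1 - 0.568²) = 1.215
τ = γτ₀ = 1.215 × 2.2 μs = 2.673 μs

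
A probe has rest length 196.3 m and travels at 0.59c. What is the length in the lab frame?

Proper length L₀ = 196.3 m
γ = 1/√(1 - 0.59²) = 1.2385
L = L₀/γ = 196.3/1.2385 = 158.5 m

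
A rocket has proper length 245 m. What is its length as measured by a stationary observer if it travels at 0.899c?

Proper length L₀ = 245 m
γ = 1/√(1 - 0.899²) = 2.283
L = L₀/γ = 245/2.283 = 107.3 m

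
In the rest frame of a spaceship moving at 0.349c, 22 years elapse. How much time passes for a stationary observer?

Proper time Δt₀ = 22 years
γ = 1/√(1 - 0.349²) = 1.0671
Δt = γΔt₀ = 1.0671 × 22 = 23.48 years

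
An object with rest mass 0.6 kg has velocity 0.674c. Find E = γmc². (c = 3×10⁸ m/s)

γ = 1/√(1 - 0.674²) = 1.3537
mc² = 0.6 × (3×10⁸)² = 5.400×10¹⁶ J
E = γmc² = 1.3537 × 5.400×10¹⁶ = 7.310×10¹⁶ J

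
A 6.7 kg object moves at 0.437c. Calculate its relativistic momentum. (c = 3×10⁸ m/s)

γ = 1/√(1 - 0.437²) = 1.1118
v = 0.437 × 3×10⁸ = 1.311×10⁸ m/s
p = γmv = 1.1118 × 6.7 × 1.311×10⁸ = 9.766×10⁸ kg·m/s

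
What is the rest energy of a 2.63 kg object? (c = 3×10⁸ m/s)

c² = (3×10⁸)² = 9.000×10¹⁶ m²/s²
E₀ = mc² = 2.63 × 9.000×10¹⁶ = 2.367×10¹⁷ J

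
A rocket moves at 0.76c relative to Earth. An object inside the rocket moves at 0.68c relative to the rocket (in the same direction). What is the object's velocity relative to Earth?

u = (u' + v)/(1 + u'v/c²)
Numerator: 0.68 + 0.76 = 1.44
Denominator: 1 + 0.5168 = 1.5168
u = 1.44/1.5168 = 0.9494c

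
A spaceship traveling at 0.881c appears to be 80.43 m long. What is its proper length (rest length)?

Contracted length L = 80.43 m
γ = 1/√(1 - 0.881²) = 2.114
L₀ = γL = 2.114 × 80.43 = 170.0 m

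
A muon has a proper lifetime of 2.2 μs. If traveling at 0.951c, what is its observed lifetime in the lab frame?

Proper lifetime τ₀ = 2.2 μs
γ = 1/√(1 - 0.951²) = 3.234
τ = γτ₀ = 3.234 × 2.2 μs = 7.115 μs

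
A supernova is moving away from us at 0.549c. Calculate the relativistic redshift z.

β = 0.549
(1+β)/(1-β) = 1.549/0.451 = 3.4346
√(3.4346) = 1.8533
z = 1.8533 - 1 = 0.8533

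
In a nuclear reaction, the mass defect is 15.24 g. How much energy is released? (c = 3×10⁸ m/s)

Convert mass defect: Δm = 15.24 g = 0.01524 kg
E = Δm·c² = 0.01524 × (3×10⁸)²
= 0.01524 × 9×10¹⁶ = 1.372×10¹⁵ J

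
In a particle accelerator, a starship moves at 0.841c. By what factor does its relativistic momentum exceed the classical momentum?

p_rel = γmv, p_class = mv
Ratio = γ = 1/√(1 - 0.841²)
= 1/√(0.292719) = 1.848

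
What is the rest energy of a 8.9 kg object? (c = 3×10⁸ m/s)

c² = (3×10⁸)² = 9.000×10¹⁶ m²/s²
E₀ = mc² = 8.9 × 9.000×10¹⁶ = 8.010×10¹⁷ J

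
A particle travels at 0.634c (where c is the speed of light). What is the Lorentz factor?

v/c = 0.634, so (v/c)² = 0.401956
1 - (v/c)² = 0.598044
γ = 1/√(0.598044) = 1.293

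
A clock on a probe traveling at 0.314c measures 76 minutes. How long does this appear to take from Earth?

Proper time Δt₀ = 76 minutes
γ = 1/√(1 - 0.314²) = 1.0533
Δt = γΔt₀ = 1.0533 × 76 = 80.05 minutes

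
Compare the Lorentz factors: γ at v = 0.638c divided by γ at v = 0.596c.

γ₁ = 1/√(1 - 0.638²) = 1.299
γ₂ = 1/√(1 - 0.596²) = 1.245
γ₁/γ₂ = 1.299/1.245 = 1.043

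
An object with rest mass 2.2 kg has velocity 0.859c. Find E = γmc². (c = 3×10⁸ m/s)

γ = 1/√(1 - 0.859²) = 1.953
mc² = 2.2 × (3×10⁸)² = 1.980×10¹⁷ J
E = γmc² = 1.953 × 1.980×10¹⁷ = 3.867×10¹⁷ J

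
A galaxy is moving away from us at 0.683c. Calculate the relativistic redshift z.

β = 0.683
(1+β)/(1-β) = 1.683/0.317 = 5.309
√(5.309) = 2.304
z = 2.304 - 1 = 1.304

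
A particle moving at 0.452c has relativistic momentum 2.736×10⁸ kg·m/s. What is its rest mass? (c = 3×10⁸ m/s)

γ = 1/√(1 - 0.452²) = 1.121
v = 0.452 × 3×10⁸ = 1.356×10⁸ m/s
m = p/(γv) = 2.736×10⁸/(1.121 × 1.356×10⁸) = 1.800 kg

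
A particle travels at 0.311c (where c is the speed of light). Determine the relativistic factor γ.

v/c = 0.311, so (v/c)² = 0.096721
1 - (v/c)² = 0.903279
γ = 1/√(0.903279) = 1.052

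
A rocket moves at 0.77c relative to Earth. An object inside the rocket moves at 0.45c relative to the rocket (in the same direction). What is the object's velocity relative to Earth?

u = (u' + v)/(1 + u'v/c²)
Numerator: 0.45 + 0.77 = 1.22
Denominator: 1 + 0.3465 = 1.3465
u = 1.22/1.3465 = 0.9061c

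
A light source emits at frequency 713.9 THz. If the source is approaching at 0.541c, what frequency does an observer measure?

β = v/c = 0.541
(1+β)/(1-β) = 1.541/0.459 = 3.357
Doppler factor = √(3.357) = 1.832
f_obs = 713.9 × 1.832 = 1308 THz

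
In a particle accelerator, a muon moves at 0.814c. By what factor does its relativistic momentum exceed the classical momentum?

p_rel = γmv, p_class = mv
Ratio = γ = 1/√(1 - 0.814²)
= 1/√(0.337404) = 1.722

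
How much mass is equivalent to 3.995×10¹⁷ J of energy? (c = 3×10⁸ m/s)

From E = mc², we get m = E/c²
c² = (3×10⁸)² = 9×10¹⁶ m²/s²
m = 3.995×10¹⁷ / 9×10¹⁶ = 4.439 kg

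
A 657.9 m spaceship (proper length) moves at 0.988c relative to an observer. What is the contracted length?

Proper length L₀ = 657.9 m
γ = 1/√(1 - 0.988²) = 6.474
L = L₀/γ = 657.9/6.474 = 101.6 m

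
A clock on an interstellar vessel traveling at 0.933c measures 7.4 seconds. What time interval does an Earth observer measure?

Proper time Δt₀ = 7.4 seconds
γ = 1/√(1 - 0.933²) = 2.779
Δt = γΔt₀ = 2.779 × 7.4 = 20.56 seconds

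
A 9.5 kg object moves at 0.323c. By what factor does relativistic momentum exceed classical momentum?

p_rel = γmv, p_class = mv
Ratio = γ = 1/√(1 - 0.323²) = 1.057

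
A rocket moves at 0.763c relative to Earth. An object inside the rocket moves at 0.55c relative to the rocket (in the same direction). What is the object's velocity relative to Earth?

u = (u' + v)/(1 + u'v/c²)
Numerator: 0.55 + 0.763 = 1.313
Denominator: 1 + 0.41965 = 1.41965
u = 1.313/1.41965 = 0.9249c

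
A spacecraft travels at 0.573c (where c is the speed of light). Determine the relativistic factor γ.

v/c = 0.573, so (v/c)² = 0.328329
1 - (v/c)² = 0.671671
γ = 1/√(0.671671) = 1.220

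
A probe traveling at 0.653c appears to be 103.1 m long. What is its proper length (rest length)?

Contracted length L = 103.1 m
γ = 1/√(1 - 0.653²) = 1.320
L₀ = γL = 1.320 × 103.1 = 136.1 m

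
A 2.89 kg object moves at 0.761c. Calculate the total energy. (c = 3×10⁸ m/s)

γ = 1/√(1 - 0.761²) = 1.5414
mc² = 2.89 × (3×10⁸)² = 2.601×10¹⁷ J
E = γmc² = 1.5414 × 2.601×10¹⁷ = 4.009×10¹⁷ J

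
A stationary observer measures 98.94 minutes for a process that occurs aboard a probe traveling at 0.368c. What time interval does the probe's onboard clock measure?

Dilated time Δt = 98.94 minutes
γ = 1/√(1 - 0.368²) = 1.07547
Δt₀ = Δt/γ = 98.94/1.07547 = 92.00 minutes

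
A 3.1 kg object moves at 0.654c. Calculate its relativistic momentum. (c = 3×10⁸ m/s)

γ = 1/√(1 - 0.654²) = 1.3219
v = 0.654 × 3×10⁸ = 1.962×10⁸ m/s
p = γmv = 1.3219 × 3.1 × 1.962×10⁸ = 8.040×10⁸ kg·m/s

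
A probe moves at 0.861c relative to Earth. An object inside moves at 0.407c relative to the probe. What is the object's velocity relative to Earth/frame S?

u = (u' + v)/(1 + u'v/c²)
Numerator: 0.407 + 0.861 = 1.268
Denominator: 1 + 0.350427 = 1.350427
u = 1.268/1.350427 = 0.9390c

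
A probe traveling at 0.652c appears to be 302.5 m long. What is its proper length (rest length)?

Contracted length L = 302.5 m
γ = 1/√(1 - 0.652²) = 1.319
L₀ = γL = 1.319 × 302.5 = 399.0 m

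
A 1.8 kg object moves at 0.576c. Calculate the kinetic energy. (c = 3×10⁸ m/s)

γ = 1/√(1 - 0.576²) = 1.22332
γ - 1 = 0.22332
KE = (γ-1)mc² = 0.22332 × 1.8 × (3×10⁸)² = 3.618×10¹⁶ J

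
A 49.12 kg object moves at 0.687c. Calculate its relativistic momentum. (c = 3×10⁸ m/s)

γ = 1/√(1 - 0.687²) = 1.376
v = 0.687 × 3×10⁸ = 2.061×10⁸ m/s
p = γmv = 1.376 × 49.12 × 2.061×10⁸ = 1.393×10¹⁰ kg·m/s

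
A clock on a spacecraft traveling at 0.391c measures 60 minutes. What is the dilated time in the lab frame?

Proper time Δt₀ = 60 minutes
γ = 1/√(1 - 0.391²) = 1.0865
Δt = γΔt₀ = 1.0865 × 60 = 65.19 minutes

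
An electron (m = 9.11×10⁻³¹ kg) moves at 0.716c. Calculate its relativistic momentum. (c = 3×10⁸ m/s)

γ = 1/√(1 - 0.716²) = 1.4325
v = 0.716 × 3×10⁸ = 2.148×10⁸ m/s
p = γmv = 1.4325 × 9.11×10⁻³¹ × 2.148×10⁸ = 2.803×10⁻²² kg·m/s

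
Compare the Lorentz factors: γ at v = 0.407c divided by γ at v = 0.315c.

γ₁ = 1/√(1 - 0.407²) = 1.095
γ₂ = 1/√(1 - 0.315²) = 1.054
γ₁/γ₂ = 1.095/1.054 = 1.039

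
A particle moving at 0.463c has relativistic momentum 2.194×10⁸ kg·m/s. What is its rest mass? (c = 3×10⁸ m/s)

γ = 1/√(1 - 0.463²) = 1.128
v = 0.463 × 3×10⁸ = 1.389×10⁸ m/s
m = p/(γv) = 2.194×10⁸/(1.128 × 1.389×10⁸) = 1.400 kg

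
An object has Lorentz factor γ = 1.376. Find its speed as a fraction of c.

From γ = 1/√(1 - v²/c²):
1/γ² = 1/1.376² = 0.5282
v²/c² = 1 - 0.5282 = 0.4718
v/c = √(0.4718) = 0.6869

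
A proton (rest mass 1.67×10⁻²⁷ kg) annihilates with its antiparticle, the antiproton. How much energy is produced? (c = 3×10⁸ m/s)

Both particles have the same rest mass, so total mass = 2m
E = 2m·c² = 2 × 1.67×10⁻²⁷ × (3×10⁸)²
= 2 × 1.67×10⁻²⁷ × 9×10¹⁶
= 3.006×10⁻¹⁰ J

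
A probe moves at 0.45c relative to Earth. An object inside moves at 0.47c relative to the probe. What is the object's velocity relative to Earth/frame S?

u = (u' + v)/(1 + u'v/c²)
Numerator: 0.47 + 0.45 = 0.92
Denominator: 1 + 0.2115 = 1.2115
u = 0.92/1.2115 = 0.7594c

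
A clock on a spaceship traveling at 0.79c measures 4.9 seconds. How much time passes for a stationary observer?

Proper time Δt₀ = 4.9 seconds
γ = 1/√(1 - 0.79²) = 1.631
Δt = γΔt₀ = 1.631 × 4.9 = 7.992 seconds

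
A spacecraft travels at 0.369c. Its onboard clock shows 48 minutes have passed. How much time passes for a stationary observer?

Proper time Δt₀ = 48 minutes
γ = 1/√(1 - 0.369²) = 1.0759
Δt = γΔt₀ = 1.0759 × 48 = 51.64 minutes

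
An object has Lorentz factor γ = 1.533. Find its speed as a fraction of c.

From γ = 1/√(1 - v²/c²):
1/γ² = 1/1.533² = 0.42552
v²/c² = 1 - 0.42552 = 0.57448
v/c = √(0.57448) = 0.7579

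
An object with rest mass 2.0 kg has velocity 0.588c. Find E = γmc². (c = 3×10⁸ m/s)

γ = 1/√(1 - 0.588²) = 1.236
mc² = 2.0 × (3×10⁸)² = 1.800×10¹⁷ J
E = γmc² = 1.236 × 1.800×10¹⁷ = 2.225×10¹⁷ J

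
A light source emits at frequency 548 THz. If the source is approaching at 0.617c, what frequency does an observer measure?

β = v/c = 0.617
(1+β)/(1-β) = 1.617/0.383 = 4.222
Doppler factor = √(4.222) = 2.055
f_obs = 548 × 2.055 = 1126 THz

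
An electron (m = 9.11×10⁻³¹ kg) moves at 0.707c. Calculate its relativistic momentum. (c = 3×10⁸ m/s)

γ = 1/√(1 - 0.707²) = 1.414
v = 0.707 × 3×10⁸ = 2.121×10⁸ m/s
p = γmv = 1.414 × 9.11×10⁻³¹ × 2.121×10⁸ = 2.732×10⁻²² kg·m/s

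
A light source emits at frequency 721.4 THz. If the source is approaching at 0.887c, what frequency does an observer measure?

β = v/c = 0.887
(1+β)/(1-β) = 1.887/0.113 = 16.699
Doppler factor = √(16.699) = 4.086
f_obs = 721.4 × 4.086 = 2948 THz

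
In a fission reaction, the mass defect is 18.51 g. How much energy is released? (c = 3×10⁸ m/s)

Convert mass defect: Δm = 18.51 g = 0.01851 kg
E = Δm·c² = 0.01851 × (3×10⁸)²
= 0.01851 × 9×10¹⁶ = 1.666×10¹⁵ J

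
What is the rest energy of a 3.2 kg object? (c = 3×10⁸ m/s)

c² = (3×10⁸)² = 9.000×10¹⁶ m²/s²
E₀ = mc² = 3.2 × 9.000×10¹⁶ = 2.880×10¹⁷ J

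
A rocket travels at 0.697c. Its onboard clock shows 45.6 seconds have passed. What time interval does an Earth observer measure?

Proper time Δt₀ = 45.6 seconds
γ = 1/√(1 - 0.697²) = 1.3946
Δt = γΔt₀ = 1.3946 × 45.6 = 63.59 seconds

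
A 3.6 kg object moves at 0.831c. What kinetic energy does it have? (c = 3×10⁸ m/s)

γ = 1/√(1 - 0.831²) = 1.79768
γ - 1 = 0.79768
KE = (γ-1)mc² = 0.79768 × 3.6 × (3×10⁸)² = 2.584×10¹⁷ J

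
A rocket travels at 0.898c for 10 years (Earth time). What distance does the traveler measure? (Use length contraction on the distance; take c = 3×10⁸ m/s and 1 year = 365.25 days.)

Earth distance: d = v × t = 0.898c × 10 yr = 8.5016×10¹⁶ m
γ = 2.2728
d' = d/γ = 8.5016×10¹⁶/2.2728 = 3.741×10¹⁶ m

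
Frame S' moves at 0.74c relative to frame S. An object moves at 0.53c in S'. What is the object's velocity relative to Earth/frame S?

u = (u' + v)/(1 + u'v/c²)
Numerator: 0.53 + 0.74 = 1.27
Denominator: 1 + 0.3922 = 1.3922
u = 1.27/1.3922 = 0.9122c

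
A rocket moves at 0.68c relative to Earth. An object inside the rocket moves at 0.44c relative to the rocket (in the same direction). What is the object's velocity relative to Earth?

u = (u' + v)/(1 + u'v/c²)
Numerator: 0.44 + 0.68 = 1.12
Denominator: 1 + 0.2992 = 1.2992
u = 1.12/1.2992 = 0.8621c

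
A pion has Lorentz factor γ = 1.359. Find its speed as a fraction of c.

From γ = 1/√(1 - v²/c²):
1/γ² = 1/1.359² = 0.54145
v²/c² = 1 - 0.54145 = 0.45855
v/c = √(0.45855) = 0.6772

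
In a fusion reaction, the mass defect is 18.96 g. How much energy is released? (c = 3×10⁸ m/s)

Convert mass defect: Δm = 18.96 g = 0.01896 kg
E = Δm·c² = 0.01896 × (3×10⁸)²
= 0.01896 × 9×10¹⁶ = 1.706×10¹⁵ J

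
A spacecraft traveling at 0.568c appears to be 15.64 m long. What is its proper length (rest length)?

Contracted length L = 15.64 m
γ = 1/√(1 - 0.568²) = 1.215
L₀ = γL = 1.215 × 15.64 = 19.00 m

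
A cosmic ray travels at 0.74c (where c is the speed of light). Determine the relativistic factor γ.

v/c = 0.74, so (v/c)² = 0.5476
1 - (v/c)² = 0.4524
γ = 1/√(0.4524) = 1.487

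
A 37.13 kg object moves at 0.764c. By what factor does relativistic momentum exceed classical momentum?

p_rel = γmv, p_class = mv
Ratio = γ = 1/√(1 - 0.764²) = 1.550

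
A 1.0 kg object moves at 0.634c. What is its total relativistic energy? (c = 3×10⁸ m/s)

γ = 1/√(1 - 0.634²) = 1.293
mc² = 1.0 × (3×10⁸)² = 9.000×10¹⁶ J
E = γmc² = 1.293 × 9.000×10¹⁶ = 1.164×10¹⁷ J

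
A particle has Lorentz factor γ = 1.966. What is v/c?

From γ = 1/√(1 - v²/c²):
1/γ² = 1/1.966² = 0.2587
v²/c² = 1 - 0.2587 = 0.7413
v/c = √(0.7413) = 0.8610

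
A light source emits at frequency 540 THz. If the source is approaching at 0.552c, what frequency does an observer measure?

β = v/c = 0.552
(1+β)/(1-β) = 1.552/0.448 = 3.464
Doppler factor = √(3.464) = 1.861
f_obs = 540 × 1.861 = 1005 THz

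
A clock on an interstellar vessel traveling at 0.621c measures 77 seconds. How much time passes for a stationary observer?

Proper time Δt₀ = 77 seconds
γ = 1/√(1 - 0.621²) = 1.2758
Δt = γΔt₀ = 1.2758 × 77 = 98.24 seconds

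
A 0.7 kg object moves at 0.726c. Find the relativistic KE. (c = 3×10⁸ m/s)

γ = 1/√(1 - 0.726²) = 1.4541
γ - 1 = 0.4541
KE = (γ-1)mc² = 0.4541 × 0.7 × (3×10⁸)² = 2.861×10¹⁶ J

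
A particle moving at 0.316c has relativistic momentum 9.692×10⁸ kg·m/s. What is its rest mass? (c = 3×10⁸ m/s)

γ = 1/√(1 - 0.316²) = 1.054
v = 0.316 × 3×10⁸ = 9.480×10⁷ m/s
m = p/(γv) = 9.692×10⁸/(1.054 × 9.480×10⁷) = 9.700 kg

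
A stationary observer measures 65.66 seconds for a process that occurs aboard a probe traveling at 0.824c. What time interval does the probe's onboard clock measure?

Dilated time Δt = 65.66 seconds
γ = 1/√(1 - 0.824²) = 1.765
Δt₀ = Δt/γ = 65.66/1.765 = 37.20 seconds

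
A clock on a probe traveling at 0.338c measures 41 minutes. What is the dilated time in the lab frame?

Proper time Δt₀ = 41 minutes
γ = 1/√(1 - 0.338²) = 1.0625
Δt = γΔt₀ = 1.0625 × 41 = 43.56 minutes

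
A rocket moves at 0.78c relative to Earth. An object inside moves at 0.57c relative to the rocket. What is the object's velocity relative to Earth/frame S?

u = (u' + v)/(1 + u'v/c²)
Numerator: 0.57 + 0.78 = 1.35
Denominator: 1 + 0.4446 = 1.4446
u = 1.35/1.4446 = 0.9345c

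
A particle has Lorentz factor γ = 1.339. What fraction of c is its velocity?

From γ = 1/√(1 - v²/c²):
1/γ² = 1/1.339² = 0.55775
v²/c² = 1 - 0.55775 = 0.44225
v/c = √(0.44225) = 0.6650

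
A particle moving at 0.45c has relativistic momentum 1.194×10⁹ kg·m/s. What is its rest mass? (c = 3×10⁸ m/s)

γ = 1/√(1 - 0.45²) = 1.1198
v = 0.45 × 3×10⁸ = 1.350×10⁸ m/s
m = p/(γv) = 1.194×10⁹/(1.1198 × 1.350×10⁸) = 7.898 kg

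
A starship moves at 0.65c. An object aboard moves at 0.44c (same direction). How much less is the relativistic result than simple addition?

Classical: u' + v = 0.44 + 0.65 = 1.09c
Relativistic: u = (0.44 + 0.65)/(1 + 0.286) = 1.09/1.286 = 0.8476c
Difference: 1.09 - 0.8476 = 0.2424c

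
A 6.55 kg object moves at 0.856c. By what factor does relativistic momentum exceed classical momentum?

p_rel = γmv, p_class = mv
Ratio = γ = 1/√(1 - 0.856²) = 1.934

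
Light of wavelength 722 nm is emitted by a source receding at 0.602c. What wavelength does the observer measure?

β = 0.602
Wavelength Doppler factor = √(1.602/0.398) = √(4.0251) = 2.0063
λ_obs = 722 × 2.0063 = 1449 nm (redshift)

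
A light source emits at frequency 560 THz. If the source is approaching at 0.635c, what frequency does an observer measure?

β = v/c = 0.635
(1+β)/(1-β) = 1.635/0.365 = 4.479
Doppler factor = √(4.479) = 2.116
f_obs = 560 × 2.116 = 1185 THz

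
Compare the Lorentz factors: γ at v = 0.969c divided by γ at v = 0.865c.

γ₁ = 1/√(1 - 0.969²) = 4.048
γ₂ = 1/√(1 - 0.865²) = 1.993
γ₁/γ₂ = 4.048/1.993 = 2.031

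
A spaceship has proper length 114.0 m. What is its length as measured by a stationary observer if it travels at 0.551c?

Proper length L₀ = 114.0 m
γ = 1/√(1 - 0.551²) = 1.1983
L = L₀/γ = 114.0/1.1983 = 95.13 m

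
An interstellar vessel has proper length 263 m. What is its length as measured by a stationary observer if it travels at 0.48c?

Proper length L₀ = 263 m
γ = 1/√(1 - 0.48²) = 1.140
L = L₀/γ = 263/1.140 = 230.7 m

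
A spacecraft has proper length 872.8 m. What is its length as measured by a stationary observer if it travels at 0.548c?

Proper length L₀ = 872.8 m
γ = 1/√(1 - 0.548²) = 1.1955
L = L₀/γ = 872.8/1.1955 = 730.1 m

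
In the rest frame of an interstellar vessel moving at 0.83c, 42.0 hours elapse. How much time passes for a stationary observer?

Proper time Δt₀ = 42.0 hours
γ = 1/√(1 - 0.83²) = 1.7929
Δt = γΔt₀ = 1.7929 × 42.0 = 75.30 hours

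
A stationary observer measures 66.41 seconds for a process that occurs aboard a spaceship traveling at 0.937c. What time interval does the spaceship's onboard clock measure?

Dilated time Δt = 66.41 seconds
γ = 1/√(1 - 0.937²) = 2.863
Δt₀ = Δt/γ = 66.41/2.863 = 23.20 seconds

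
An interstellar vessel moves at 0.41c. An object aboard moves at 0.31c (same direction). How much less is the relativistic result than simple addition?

Classical: u' + v = 0.31 + 0.41 = 0.72c
Relativistic: u = (0.31 + 0.41)/(1 + 0.1271) = 0.72/1.1271 = 0.63881c
Difference: 0.72 - 0.63881 = 0.08119c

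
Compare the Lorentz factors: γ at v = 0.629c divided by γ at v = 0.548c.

γ₁ = 1/√(1 - 0.629²) = 1.286
γ₂ = 1/√(1 - 0.548²) = 1.195
γ₁/γ₂ = 1.286/1.195 = 1.076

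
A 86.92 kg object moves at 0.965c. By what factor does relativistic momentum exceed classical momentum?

p_rel = γmv, p_class = mv
Ratio = γ = 1/√(1 - 0.965²) = 3.813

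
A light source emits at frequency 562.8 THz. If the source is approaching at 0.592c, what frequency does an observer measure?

β = v/c = 0.592
(1+β)/(1-β) = 1.592/0.408 = 3.902
Doppler factor = √(3.902) = 1.975
f_obs = 562.8 × 1.975 = 1112 THz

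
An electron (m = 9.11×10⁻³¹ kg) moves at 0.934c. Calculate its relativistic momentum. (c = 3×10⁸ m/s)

γ = 1/√(1 - 0.934²) = 2.799
v = 0.934 × 3×10⁸ = 2.802×10⁸ m/s
p = γmv = 2.799 × 9.11×10⁻³¹ × 2.802×10⁸ = 7.145×10⁻²² kg·m/s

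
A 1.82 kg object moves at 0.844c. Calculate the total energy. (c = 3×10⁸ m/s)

γ = 1/√(1 - 0.844²) = 1.8645
mc² = 1.82 × (3×10⁸)² = 1.638×10¹⁷ J
E = γmc² = 1.8645 × 1.638×10¹⁷ = 3.054×10¹⁷ J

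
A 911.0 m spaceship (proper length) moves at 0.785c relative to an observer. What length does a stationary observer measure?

Proper length L₀ = 911.0 m
γ = 1/√(1 - 0.785²) = 1.614
L = L₀/γ = 911.0/1.614 = 564.4 m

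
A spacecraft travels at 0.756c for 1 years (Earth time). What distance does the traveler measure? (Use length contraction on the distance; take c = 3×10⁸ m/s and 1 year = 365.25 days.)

Earth distance: d = v × t = 0.756c × 1 yr = 7.1573×10¹⁵ m
γ = 1.5277
d' = d/γ = 7.1573×10¹⁵/1.5277 = 4.685×10¹⁵ m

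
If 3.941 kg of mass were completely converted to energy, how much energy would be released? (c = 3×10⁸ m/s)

Using E = mc²:
c² = (3×10⁸)² = 9×10¹⁶ m²/s²
E = 3.941 × 9×10¹⁶ = 3.547×10¹⁷ J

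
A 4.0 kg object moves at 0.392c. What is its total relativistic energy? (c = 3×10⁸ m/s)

γ = 1/√(1 - 0.392²) = 1.087
mc² = 4.0 × (3×10⁸)² = 3.600×10¹⁷ J
E = γmc² = 1.087 × 3.600×10¹⁷ = 3.913×10¹⁷ J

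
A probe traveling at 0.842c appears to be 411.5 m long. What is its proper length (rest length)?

Contracted length L = 411.5 m
γ = 1/√(1 - 0.842²) = 1.8536
L₀ = γL = 1.8536 × 411.5 = 762.8 m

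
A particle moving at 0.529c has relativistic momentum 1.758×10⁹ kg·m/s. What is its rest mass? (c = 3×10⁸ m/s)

γ = 1/√(1 - 0.529²) = 1.17838
v = 0.529 × 3×10⁸ = 1.587×10⁸ m/s
m = p/(γv) = 1.758×10⁹/(1.17838 × 1.587×10⁸) = 9.401 kg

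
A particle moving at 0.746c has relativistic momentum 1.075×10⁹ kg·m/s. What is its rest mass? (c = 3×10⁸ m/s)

γ = 1/√(1 - 0.746²) = 1.5016
v = 0.746 × 3×10⁸ = 2.238×10⁸ m/s
m = p/(γv) = 1.075×10⁹/(1.5016 × 2.238×10⁸) = 3.199 kg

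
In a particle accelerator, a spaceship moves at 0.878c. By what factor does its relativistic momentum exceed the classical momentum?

p_rel = γmv, p_class = mv
Ratio = γ = 1/√(1 - 0.878²)
= 1/√(0.229116) = 2.089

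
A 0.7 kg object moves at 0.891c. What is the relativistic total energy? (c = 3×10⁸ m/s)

γ = 1/√(1 - 0.891²) = 2.203
mc² = 0.7 × (3×10⁸)² = 6.300×10¹⁶ J
E = γmc² = 2.203 × 6.300×10¹⁶ = 1.388×10¹⁷ J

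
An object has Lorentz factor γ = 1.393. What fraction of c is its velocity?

From γ = 1/√(1 - v²/c²):
1/γ² = 1/1.393² = 0.5153
v²/c² = 1 - 0.5153 = 0.4847
v/c = √(0.4847) = 0.6962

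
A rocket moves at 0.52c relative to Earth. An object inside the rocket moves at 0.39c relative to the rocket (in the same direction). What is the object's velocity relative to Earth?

u = (u' + v)/(1 + u'v/c²)
Numerator: 0.39 + 0.52 = 0.91
Denominator: 1 + 0.2028 = 1.2028
u = 0.91/1.2028 = 0.7566c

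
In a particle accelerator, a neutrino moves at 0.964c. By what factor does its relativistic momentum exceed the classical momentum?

p_rel = γmv, p_class = mv
Ratio = γ = 1/√(1 - 0.964²)
= 1/√(0.070704) = 3.761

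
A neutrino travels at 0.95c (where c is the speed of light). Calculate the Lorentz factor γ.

v/c = 0.95, so (v/c)² = 0.9025
1 - (v/c)² = 0.0975
γ = 1/√(0.0975) = 3.203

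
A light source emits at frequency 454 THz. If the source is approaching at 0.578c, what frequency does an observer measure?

β = v/c = 0.578
(1+β)/(1-β) = 1.578/0.422 = 3.7393
Doppler factor = √(3.7393) = 1.9337
f_obs = 454 × 1.9337 = 877.9 THz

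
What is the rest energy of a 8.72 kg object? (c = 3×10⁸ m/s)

c² = (3×10⁸)² = 9.000×10¹⁶ m²/s²
E₀ = mc² = 8.72 × 9.000×10¹⁶ = 7.848×10¹⁷ J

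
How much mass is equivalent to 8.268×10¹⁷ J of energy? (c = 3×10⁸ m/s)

From E = mc², we get m = E/c²
c² = (3×10⁸)² = 9×10¹⁶ m²/s²
m = 8.268×10¹⁷ / 9×10¹⁶ = 9.187 kg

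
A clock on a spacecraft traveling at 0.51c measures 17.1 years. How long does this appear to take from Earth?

Proper time Δt₀ = 17.1 years
γ = 1/√(1 - 0.51²) = 1.1626
Δt = γΔt₀ = 1.1626 × 17.1 = 19.88 years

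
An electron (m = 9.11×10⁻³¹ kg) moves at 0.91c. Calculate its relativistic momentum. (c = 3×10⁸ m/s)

γ = 1/√(1 - 0.91²) = 2.412
v = 0.91 × 3×10⁸ = 2.730×10⁸ m/s
p = γmv = 2.412 × 9.11×10⁻³¹ × 2.730×10⁸ = 5.999×10⁻²² kg·m/s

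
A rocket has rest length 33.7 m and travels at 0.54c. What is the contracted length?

Proper length L₀ = 33.7 m
γ = 1/√(1 - 0.54²) = 1.1881
L = L₀/γ = 33.7/1.1881 = 28.36 m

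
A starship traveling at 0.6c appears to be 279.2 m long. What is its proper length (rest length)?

Contracted length L = 279.2 m
γ = 1/√(1 - 0.6²) = 1.250
L₀ = γL = 1.250 × 279.2 = 349.0 m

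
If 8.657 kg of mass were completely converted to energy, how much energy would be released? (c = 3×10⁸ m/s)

Using E = mc²:
c² = (3×10⁸)² = 9×10¹⁶ m²/s²
E = 8.657 × 9×10¹⁶ = 7.791×10¹⁷ J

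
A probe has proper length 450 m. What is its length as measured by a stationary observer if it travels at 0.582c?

Proper length L₀ = 450 m
γ = 1/√(1 - 0.582²) = 1.230
L = L₀/γ = 450/1.230 = 365.9 m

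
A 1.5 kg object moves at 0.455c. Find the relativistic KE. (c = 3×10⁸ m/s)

γ = 1/√(1 - 0.455²) = 1.12298
γ - 1 = 0.12298
KE = (γ-1)mc² = 0.12298 × 1.5 × (3×10⁸)² = 1.660×10¹⁶ J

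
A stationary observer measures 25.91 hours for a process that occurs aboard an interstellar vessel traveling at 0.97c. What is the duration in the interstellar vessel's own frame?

Dilated time Δt = 25.91 hours
γ = 1/√(1 - 0.97²) = 4.1135
Δt₀ = Δt/γ = 25.91/4.1135 = 6.299 hours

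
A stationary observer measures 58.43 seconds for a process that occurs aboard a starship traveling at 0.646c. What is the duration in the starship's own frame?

Dilated time Δt = 58.43 seconds
γ = 1/√(1 - 0.646²) = 1.310
Δt₀ = Δt/γ = 58.43/1.310 = 44.60 seconds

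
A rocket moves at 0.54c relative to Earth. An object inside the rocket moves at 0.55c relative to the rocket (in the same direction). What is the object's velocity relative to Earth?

u = (u' + v)/(1 + u'v/c²)
Numerator: 0.55 + 0.54 = 1.09
Denominator: 1 + 0.297 = 1.297
u = 1.09/1.297 = 0.8404c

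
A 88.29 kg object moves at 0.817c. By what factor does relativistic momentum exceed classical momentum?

p_rel = γmv, p_class = mv
Ratio = γ = 1/√(1 - 0.817²) = 1.734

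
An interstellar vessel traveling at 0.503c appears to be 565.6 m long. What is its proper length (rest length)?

Contracted length L = 565.6 m
γ = 1/√(1 - 0.503²) = 1.157
L₀ = γL = 1.157 × 565.6 = 654.4 m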